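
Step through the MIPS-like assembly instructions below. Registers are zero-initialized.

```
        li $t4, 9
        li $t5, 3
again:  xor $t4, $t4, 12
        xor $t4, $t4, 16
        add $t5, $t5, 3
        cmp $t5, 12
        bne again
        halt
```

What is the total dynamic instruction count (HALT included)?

18

li $t4, 9 → $t4=9
li $t5, 3 → $t5=3
xor $t4, $t4, 12 → $t4=9^12=5
xor $t4, $t4, 16 → $t4=5^16=21
add $t5, $t5, 3 → $t5=3+3=6
cmp $t5, 12  (cmp 6,12)
bne again: taken
xor $t4, $t4, 12 → $t4=21^12=25
xor $t4, $t4, 16 → $t4=25^16=9
add $t5, $t5, 3 → $t5=6+3=9
cmp $t5, 12  (cmp 9,12)
bne again: taken
xor $t4, $t4, 12 → $t4=9^12=5
xor $t4, $t4, 16 → $t4=5^16=21
add $t5, $t5, 3 → $t5=9+3=12
cmp $t5, 12  (cmp 12,12)
bne again: not taken
halt.
Total executed instructions: 18.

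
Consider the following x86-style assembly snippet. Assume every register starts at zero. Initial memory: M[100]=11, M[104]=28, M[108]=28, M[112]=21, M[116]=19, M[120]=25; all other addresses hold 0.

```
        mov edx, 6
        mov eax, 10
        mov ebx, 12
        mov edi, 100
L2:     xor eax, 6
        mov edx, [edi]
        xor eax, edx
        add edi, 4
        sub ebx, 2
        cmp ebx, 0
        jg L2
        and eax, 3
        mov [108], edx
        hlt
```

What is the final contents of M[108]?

edx=6
eax=10
ebx=12
edi=100
eax=10^6=12
edx=M[100]=11
eax=12^11=7
edi=100+4=104
ebx=12-2=10
cmp ebx, 0  (cmp 10,0)
jg L2: taken
eax=7^6=1
edx=M[104]=28
eax=1^28=29
edi=104+4=108
ebx=10-2=8
cmp ebx, 0  (cmp 8,0)
jg L2: taken
eax=29^6=27
edx=M[108]=28
eax=27^28=7
edi=108+4=112
ebx=8-2=6
cmp ebx, 0  (cmp 6,0)
jg L2: taken
eax=7^6=1
edx=M[112]=21
eax=1^21=20
edi=112+4=116
ebx=6-2=4
cmp ebx, 0  (cmp 4,0)
jg L2: taken
eax=20^6=18
edx=M[116]=19
eax=18^19=1
edi=116+4=120
ebx=4-2=2
cmp ebx, 0  (cmp 2,0)
jg L2: taken
eax=1^6=7
edx=M[120]=25
eax=7^25=30
edi=120+4=124
ebx=2-2=0
cmp ebx, 0  (cmp 0,0)
jg L2: not taken
eax=30&3=2
mov [108], edx → M[108]=25
halt.

25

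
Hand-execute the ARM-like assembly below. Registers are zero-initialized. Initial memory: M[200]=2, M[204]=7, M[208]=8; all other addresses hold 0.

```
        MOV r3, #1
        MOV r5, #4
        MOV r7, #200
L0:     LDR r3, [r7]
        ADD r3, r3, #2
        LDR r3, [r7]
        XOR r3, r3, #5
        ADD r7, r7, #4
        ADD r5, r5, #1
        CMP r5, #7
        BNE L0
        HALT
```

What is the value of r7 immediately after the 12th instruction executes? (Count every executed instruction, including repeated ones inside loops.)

MOV r3, #1 → r3=1
MOV r5, #4 → r5=4
MOV r7, #200 → r7=200
LDR r3, [r7] → r3=M[200]=2
ADD r3, r3, #2 → r3=2+2=4
LDR r3, [r7] → r3=M[200]=2
XOR r3, r3, #5 → r3=2^5=7
ADD r7, r7, #4 → r7=200+4=204
ADD r5, r5, #1 → r5=4+1=5
CMP r5, #7  (cmp 5,7)
BNE L0: taken
LDR r3, [r7] → r3=M[204]=7
After step 12: r7 = 204.

204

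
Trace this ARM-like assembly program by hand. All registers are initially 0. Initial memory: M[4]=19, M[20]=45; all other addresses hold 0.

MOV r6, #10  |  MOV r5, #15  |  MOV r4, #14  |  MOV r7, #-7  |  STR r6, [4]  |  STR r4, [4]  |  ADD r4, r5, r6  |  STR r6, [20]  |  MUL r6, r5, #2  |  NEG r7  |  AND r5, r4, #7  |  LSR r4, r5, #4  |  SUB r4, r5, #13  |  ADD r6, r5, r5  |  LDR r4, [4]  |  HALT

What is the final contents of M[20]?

after MOV r6, #10: r6=10
after MOV r5, #15: r5=15
after MOV r4, #14: r4=14
after MOV r7, #-7: r7=-7
STR r6, [4] → M[4]=10
STR r4, [4] → M[4]=14
after ADD r4, r5, r6: r4=15+10=25
STR r6, [20] → M[20]=10
after MUL r6, r5, #2: r6=15*2=30
after NEG r7: r7=-(-7)=7
after AND r5, r4, #7: r5=25&7=1
after LSR r4, r5, #4: r4=1>>4=0
after SUB r4, r5, #13: r4=1-13=-12
after ADD r6, r5, r5: r6=1+1=2
after LDR r4, [4]: r4=M[4]=14
halt.

10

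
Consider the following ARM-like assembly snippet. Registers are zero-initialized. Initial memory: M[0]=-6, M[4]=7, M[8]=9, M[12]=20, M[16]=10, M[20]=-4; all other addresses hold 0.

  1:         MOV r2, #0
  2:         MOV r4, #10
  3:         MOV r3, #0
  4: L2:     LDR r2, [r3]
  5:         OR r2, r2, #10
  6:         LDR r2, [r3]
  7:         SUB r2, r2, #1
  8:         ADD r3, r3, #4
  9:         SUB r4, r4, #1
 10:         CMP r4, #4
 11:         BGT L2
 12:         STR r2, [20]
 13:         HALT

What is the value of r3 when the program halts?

r2=0
r4=10
r3=0
r2=M[0]=-6
r2=(-6)|10=-6
r2=M[0]=-6
r2=(-6)-1=-7
r3=0+4=4
r4=10-1=9
CMP r4, #4  (cmp 9,4)
BGT L2: taken
r2=M[4]=7
r2=7|10=15
r2=M[4]=7
r2=7-1=6
r3=4+4=8
r4=9-1=8
CMP r4, #4  (cmp 8,4)
BGT L2: taken
r2=M[8]=9
r2=9|10=11
r2=M[8]=9
r2=9-1=8
r3=8+4=12
r4=8-1=7
CMP r4, #4  (cmp 7,4)
BGT L2: taken
r2=M[12]=20
r2=20|10=30
r2=M[12]=20
r2=20-1=19
r3=12+4=16
r4=7-1=6
CMP r4, #4  (cmp 6,4)
BGT L2: taken
r2=M[16]=10
r2=10|10=10
r2=M[16]=10
r2=10-1=9
r3=16+4=20
r4=6-1=5
CMP r4, #4  (cmp 5,4)
BGT L2: taken
r2=M[20]=-4
r2=(-4)|10=-2
r2=M[20]=-4
r2=(-4)-1=-5
r3=20+4=24
r4=5-1=4
CMP r4, #4  (cmp 4,4)
BGT L2: not taken
STR r2, [20] → M[20]=-5
halt.

24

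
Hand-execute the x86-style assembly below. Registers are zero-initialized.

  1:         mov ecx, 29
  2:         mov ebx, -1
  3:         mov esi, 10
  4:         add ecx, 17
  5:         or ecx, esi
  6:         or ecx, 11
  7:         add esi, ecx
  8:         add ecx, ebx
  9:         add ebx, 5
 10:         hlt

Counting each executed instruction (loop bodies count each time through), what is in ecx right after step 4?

46

mov ecx, 29 → ecx=29
mov ebx, -1 → ebx=-1
mov esi, 10 → esi=10
add ecx, 17 → ecx=29+17=46
After step 4: ecx = 46.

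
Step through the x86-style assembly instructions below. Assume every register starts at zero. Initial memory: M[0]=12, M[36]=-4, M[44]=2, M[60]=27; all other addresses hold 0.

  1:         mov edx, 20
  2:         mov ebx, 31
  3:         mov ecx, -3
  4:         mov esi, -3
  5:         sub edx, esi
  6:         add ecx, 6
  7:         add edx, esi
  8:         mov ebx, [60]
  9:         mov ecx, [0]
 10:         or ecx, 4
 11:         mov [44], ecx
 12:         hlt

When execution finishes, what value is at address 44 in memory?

12

after mov edx, 20: edx=20
after mov ebx, 31: ebx=31
after mov ecx, -3: ecx=-3
after mov esi, -3: esi=-3
after sub edx, esi: edx=20-(-3)=23
after add ecx, 6: ecx=(-3)+6=3
after add edx, esi: edx=23+(-3)=20
after mov ebx, [60]: ebx=M[60]=27
after mov ecx, [0]: ecx=M[0]=12
after or ecx, 4: ecx=12|4=12
mov [44], ecx → M[44]=12
halt.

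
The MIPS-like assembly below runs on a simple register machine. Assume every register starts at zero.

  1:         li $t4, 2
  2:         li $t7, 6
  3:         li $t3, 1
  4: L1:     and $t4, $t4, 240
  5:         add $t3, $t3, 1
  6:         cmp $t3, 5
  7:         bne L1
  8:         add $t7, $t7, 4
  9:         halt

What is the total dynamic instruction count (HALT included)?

$t4=2
$t7=6
$t3=1
$t4=2&240=0
$t3=1+1=2
cmp $t3, 5  (cmp 2,5)
bne L1: taken
$t4=0&240=0
$t3=2+1=3
cmp $t3, 5  (cmp 3,5)
bne L1: taken
$t4=0&240=0
$t3=3+1=4
cmp $t3, 5  (cmp 4,5)
bne L1: taken
$t4=0&240=0
$t3=4+1=5
cmp $t3, 5  (cmp 5,5)
bne L1: not taken
$t7=6+4=10
halt.
Total executed instructions: 21.

21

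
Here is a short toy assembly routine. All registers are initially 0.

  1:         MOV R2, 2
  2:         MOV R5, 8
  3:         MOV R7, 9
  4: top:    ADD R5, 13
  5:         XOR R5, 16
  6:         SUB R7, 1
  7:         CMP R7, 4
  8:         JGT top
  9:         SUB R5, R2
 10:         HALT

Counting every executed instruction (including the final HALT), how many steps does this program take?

30

after MOV R2, 2: R2=2
after MOV R5, 8: R5=8
after MOV R7, 9: R7=9
after ADD R5, 13: R5=8+13=21
after XOR R5, 16: R5=21^16=5
after SUB R7, 1: R7=9-1=8
CMP R7, 4  (cmp 8,4)
JGT top: taken
after ADD R5, 13: R5=5+13=18
after XOR R5, 16: R5=18^16=2
after SUB R7, 1: R7=8-1=7
CMP R7, 4  (cmp 7,4)
JGT top: taken
after ADD R5, 13: R5=2+13=15
after XOR R5, 16: R5=15^16=31
after SUB R7, 1: R7=7-1=6
CMP R7, 4  (cmp 6,4)
JGT top: taken
after ADD R5, 13: R5=31+13=44
after XOR R5, 16: R5=44^16=60
after SUB R7, 1: R7=6-1=5
CMP R7, 4  (cmp 5,4)
JGT top: taken
after ADD R5, 13: R5=60+13=73
after XOR R5, 16: R5=73^16=89
after SUB R7, 1: R7=5-1=4
CMP R7, 4  (cmp 4,4)
JGT top: not taken
after SUB R5, R2: R5=89-2=87
halt.
Total executed instructions: 30.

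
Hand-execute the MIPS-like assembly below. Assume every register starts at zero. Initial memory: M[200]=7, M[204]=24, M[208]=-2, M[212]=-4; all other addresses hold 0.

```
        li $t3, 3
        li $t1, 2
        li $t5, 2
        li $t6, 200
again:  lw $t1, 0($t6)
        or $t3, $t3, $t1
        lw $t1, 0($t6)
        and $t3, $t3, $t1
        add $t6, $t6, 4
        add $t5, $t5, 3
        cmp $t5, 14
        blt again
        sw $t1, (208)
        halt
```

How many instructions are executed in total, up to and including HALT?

38

after li $t3, 3: $t3=3
after li $t1, 2: $t1=2
after li $t5, 2: $t5=2
after li $t6, 200: $t6=200
after lw $t1, 0($t6): $t1=M[200]=7
after or $t3, $t3, $t1: $t3=3|7=7
after lw $t1, 0($t6): $t1=M[200]=7
after and $t3, $t3, $t1: $t3=7&7=7
after add $t6, $t6, 4: $t6=200+4=204
after add $t5, $t5, 3: $t5=2+3=5
cmp $t5, 14  (cmp 5,14)
blt again: taken
after lw $t1, 0($t6): $t1=M[204]=24
after or $t3, $t3, $t1: $t3=7|24=31
after lw $t1, 0($t6): $t1=M[204]=24
after and $t3, $t3, $t1: $t3=31&24=24
after add $t6, $t6, 4: $t6=204+4=208
after add $t5, $t5, 3: $t5=5+3=8
cmp $t5, 14  (cmp 8,14)
blt again: taken
after lw $t1, 0($t6): $t1=M[208]=-2
after or $t3, $t3, $t1: $t3=24|(-2)=-2
after lw $t1, 0($t6): $t1=M[208]=-2
after and $t3, $t3, $t1: $t3=(-2)&(-2)=-2
after add $t6, $t6, 4: $t6=208+4=212
after add $t5, $t5, 3: $t5=8+3=11
cmp $t5, 14  (cmp 11,14)
blt again: taken
after lw $t1, 0($t6): $t1=M[212]=-4
after or $t3, $t3, $t1: $t3=(-2)|(-4)=-2
after lw $t1, 0($t6): $t1=M[212]=-4
after and $t3, $t3, $t1: $t3=(-2)&(-4)=-4
after add $t6, $t6, 4: $t6=212+4=216
after add $t5, $t5, 3: $t5=11+3=14
cmp $t5, 14  (cmp 14,14)
blt again: not taken
sw $t1, (208) → M[208]=-4
halt.
Total executed instructions: 38.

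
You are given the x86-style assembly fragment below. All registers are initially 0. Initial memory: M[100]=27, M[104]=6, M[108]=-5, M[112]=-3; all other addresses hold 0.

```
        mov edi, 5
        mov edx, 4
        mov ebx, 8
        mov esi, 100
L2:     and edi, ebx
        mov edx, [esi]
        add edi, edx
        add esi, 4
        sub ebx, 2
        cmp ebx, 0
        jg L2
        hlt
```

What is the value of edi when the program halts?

mov edi, 5 → edi=5
mov edx, 4 → edx=4
mov ebx, 8 → ebx=8
mov esi, 100 → esi=100
and edi, ebx → edi=5&8=0
mov edx, [esi] → edx=M[100]=27
add edi, edx → edi=0+27=27
add esi, 4 → esi=100+4=104
sub ebx, 2 → ebx=8-2=6
cmp ebx, 0  (cmp 6,0)
jg L2: taken
and edi, ebx → edi=27&6=2
mov edx, [esi] → edx=M[104]=6
add edi, edx → edi=2+6=8
add esi, 4 → esi=104+4=108
sub ebx, 2 → ebx=6-2=4
cmp ebx, 0  (cmp 4,0)
jg L2: taken
and edi, ebx → edi=8&4=0
mov edx, [esi] → edx=M[108]=-5
add edi, edx → edi=0+(-5)=-5
add esi, 4 → esi=108+4=112
sub ebx, 2 → ebx=4-2=2
cmp ebx, 0  (cmp 2,0)
jg L2: taken
and edi, ebx → edi=(-5)&2=2
mov edx, [esi] → edx=M[112]=-3
add edi, edx → edi=2+(-3)=-1
add esi, 4 → esi=112+4=116
sub ebx, 2 → ebx=2-2=0
cmp ebx, 0  (cmp 0,0)
jg L2: not taken
halt.

-1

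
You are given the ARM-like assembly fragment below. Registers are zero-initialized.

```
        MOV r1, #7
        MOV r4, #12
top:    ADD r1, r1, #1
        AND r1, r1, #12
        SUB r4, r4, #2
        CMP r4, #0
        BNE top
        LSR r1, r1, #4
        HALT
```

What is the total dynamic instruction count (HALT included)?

r1=7
r4=12
r1=7+1=8
r1=8&12=8
r4=12-2=10
CMP r4, #0  (cmp 10,0)
BNE top: taken
r1=8+1=9
r1=9&12=8
r4=10-2=8
CMP r4, #0  (cmp 8,0)
BNE top: taken
r1=8+1=9
r1=9&12=8
r4=8-2=6
CMP r4, #0  (cmp 6,0)
BNE top: taken
r1=8+1=9
r1=9&12=8
r4=6-2=4
CMP r4, #0  (cmp 4,0)
BNE top: taken
r1=8+1=9
r1=9&12=8
r4=4-2=2
CMP r4, #0  (cmp 2,0)
BNE top: taken
r1=8+1=9
r1=9&12=8
r4=2-2=0
CMP r4, #0  (cmp 0,0)
BNE top: not taken
r1=8>>4=0
halt.
Total executed instructions: 34.

34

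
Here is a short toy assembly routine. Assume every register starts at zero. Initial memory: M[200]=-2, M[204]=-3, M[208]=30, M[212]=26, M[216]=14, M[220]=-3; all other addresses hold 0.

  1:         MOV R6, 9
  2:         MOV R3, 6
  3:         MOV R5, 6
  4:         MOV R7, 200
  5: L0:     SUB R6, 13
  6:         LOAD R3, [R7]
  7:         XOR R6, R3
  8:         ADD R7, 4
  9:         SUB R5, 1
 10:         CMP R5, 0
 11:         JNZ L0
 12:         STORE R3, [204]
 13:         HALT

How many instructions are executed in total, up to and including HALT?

48

MOV R6, 9 → R6=9
MOV R3, 6 → R3=6
MOV R5, 6 → R5=6
MOV R7, 200 → R7=200
SUB R6, 13 → R6=9-13=-4
LOAD R3, [R7] → R3=M[200]=-2
XOR R6, R3 → R6=(-4)^(-2)=2
ADD R7, 4 → R7=200+4=204
SUB R5, 1 → R5=6-1=5
CMP R5, 0  (cmp 5,0)
JNZ L0: taken
SUB R6, 13 → R6=2-13=-11
LOAD R3, [R7] → R3=M[204]=-3
XOR R6, R3 → R6=(-11)^(-3)=8
ADD R7, 4 → R7=204+4=208
SUB R5, 1 → R5=5-1=4
CMP R5, 0  (cmp 4,0)
JNZ L0: taken
SUB R6, 13 → R6=8-13=-5
LOAD R3, [R7] → R3=M[208]=30
XOR R6, R3 → R6=(-5)^30=-27
ADD R7, 4 → R7=208+4=212
SUB R5, 1 → R5=4-1=3
CMP R5, 0  (cmp 3,0)
JNZ L0: taken
SUB R6, 13 → R6=(-27)-13=-40
LOAD R3, [R7] → R3=M[212]=26
XOR R6, R3 → R6=(-40)^26=-62
ADD R7, 4 → R7=212+4=216
SUB R5, 1 → R5=3-1=2
CMP R5, 0  (cmp 2,0)
JNZ L0: taken
SUB R6, 13 → R6=(-62)-13=-75
LOAD R3, [R7] → R3=M[216]=14
XOR R6, R3 → R6=(-75)^14=-69
ADD R7, 4 → R7=216+4=220
SUB R5, 1 → R5=2-1=1
CMP R5, 0  (cmp 1,0)
JNZ L0: taken
SUB R6, 13 → R6=(-69)-13=-82
LOAD R3, [R7] → R3=M[220]=-3
XOR R6, R3 → R6=(-82)^(-3)=83
ADD R7, 4 → R7=220+4=224
SUB R5, 1 → R5=1-1=0
CMP R5, 0  (cmp 0,0)
JNZ L0: not taken
STORE R3, [204] → M[204]=-3
halt.
Total executed instructions: 48.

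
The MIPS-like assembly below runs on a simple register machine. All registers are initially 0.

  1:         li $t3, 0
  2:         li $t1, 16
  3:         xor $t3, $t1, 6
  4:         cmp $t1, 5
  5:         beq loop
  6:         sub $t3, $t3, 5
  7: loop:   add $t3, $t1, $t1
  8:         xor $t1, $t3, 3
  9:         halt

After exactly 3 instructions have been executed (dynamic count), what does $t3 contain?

22

li $t3, 0 → $t3=0
li $t1, 16 → $t1=16
xor $t3, $t1, 6 → $t3=16^6=22
After step 3: $t3 = 22.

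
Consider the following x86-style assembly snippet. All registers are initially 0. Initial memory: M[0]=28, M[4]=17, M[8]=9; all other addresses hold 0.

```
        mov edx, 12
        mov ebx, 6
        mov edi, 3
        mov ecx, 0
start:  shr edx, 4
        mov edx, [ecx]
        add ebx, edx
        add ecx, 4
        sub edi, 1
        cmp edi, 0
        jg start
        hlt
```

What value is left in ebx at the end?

60

after mov edx, 12: edx=12
after mov ebx, 6: ebx=6
after mov edi, 3: edi=3
after mov ecx, 0: ecx=0
after shr edx, 4: edx=12>>4=0
after mov edx, [ecx]: edx=M[0]=28
after add ebx, edx: ebx=6+28=34
after add ecx, 4: ecx=0+4=4
after sub edi, 1: edi=3-1=2
cmp edi, 0  (cmp 2,0)
jg start: taken
after shr edx, 4: edx=28>>4=1
after mov edx, [ecx]: edx=M[4]=17
after add ebx, edx: ebx=34+17=51
after add ecx, 4: ecx=4+4=8
after sub edi, 1: edi=2-1=1
cmp edi, 0  (cmp 1,0)
jg start: taken
after shr edx, 4: edx=17>>4=1
after mov edx, [ecx]: edx=M[8]=9
after add ebx, edx: ebx=51+9=60
after add ecx, 4: ecx=8+4=12
after sub edi, 1: edi=1-1=0
cmp edi, 0  (cmp 0,0)
jg start: not taken
halt.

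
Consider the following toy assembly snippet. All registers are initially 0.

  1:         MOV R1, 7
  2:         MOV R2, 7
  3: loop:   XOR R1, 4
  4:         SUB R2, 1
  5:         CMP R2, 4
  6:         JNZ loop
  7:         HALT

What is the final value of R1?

MOV R1, 7 → R1=7
MOV R2, 7 → R2=7
XOR R1, 4 → R1=7^4=3
SUB R2, 1 → R2=7-1=6
CMP R2, 4  (cmp 6,4)
JNZ loop: taken
XOR R1, 4 → R1=3^4=7
SUB R2, 1 → R2=6-1=5
CMP R2, 4  (cmp 5,4)
JNZ loop: taken
XOR R1, 4 → R1=7^4=3
SUB R2, 1 → R2=5-1=4
CMP R2, 4  (cmp 4,4)
JNZ loop: not taken
halt.

3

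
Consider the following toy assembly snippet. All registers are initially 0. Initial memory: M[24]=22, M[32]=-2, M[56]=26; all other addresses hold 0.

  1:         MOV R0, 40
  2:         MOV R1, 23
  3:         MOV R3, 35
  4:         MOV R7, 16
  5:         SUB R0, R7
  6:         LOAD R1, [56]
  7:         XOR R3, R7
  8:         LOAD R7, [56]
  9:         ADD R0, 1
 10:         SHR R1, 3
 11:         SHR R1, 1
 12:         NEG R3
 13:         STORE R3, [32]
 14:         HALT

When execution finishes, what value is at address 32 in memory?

R0=40
R1=23
R3=35
R7=16
R0=40-16=24
R1=M[56]=26
R3=35^16=51
R7=M[56]=26
R0=24+1=25
R1=26>>3=3
R1=3>>1=1
R3=-(51)=-51
STORE R3, [32] → M[32]=-51
halt.

-51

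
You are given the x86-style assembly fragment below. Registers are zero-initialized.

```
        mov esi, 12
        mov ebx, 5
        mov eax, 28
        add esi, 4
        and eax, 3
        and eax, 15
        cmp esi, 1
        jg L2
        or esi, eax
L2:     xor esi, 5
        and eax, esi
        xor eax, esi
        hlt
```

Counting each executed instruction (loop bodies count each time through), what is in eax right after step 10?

mov esi, 12 → esi=12
mov ebx, 5 → ebx=5
mov eax, 28 → eax=28
add esi, 4 → esi=12+4=16
and eax, 3 → eax=28&3=0
and eax, 15 → eax=0&15=0
cmp esi, 1  (cmp 16,1)
jg L2: taken
xor esi, 5 → esi=16^5=21
and eax, esi → eax=0&21=0
After step 10: eax = 0.

0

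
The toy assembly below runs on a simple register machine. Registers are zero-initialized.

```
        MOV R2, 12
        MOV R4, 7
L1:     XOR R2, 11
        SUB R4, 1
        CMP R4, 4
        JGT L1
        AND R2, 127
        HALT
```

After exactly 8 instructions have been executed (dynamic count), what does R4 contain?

5

MOV R2, 12 → R2=12
MOV R4, 7 → R4=7
XOR R2, 11 → R2=12^11=7
SUB R4, 1 → R4=7-1=6
CMP R4, 4  (cmp 6,4)
JGT L1: taken
XOR R2, 11 → R2=7^11=12
SUB R4, 1 → R4=6-1=5
After step 8: R4 = 5.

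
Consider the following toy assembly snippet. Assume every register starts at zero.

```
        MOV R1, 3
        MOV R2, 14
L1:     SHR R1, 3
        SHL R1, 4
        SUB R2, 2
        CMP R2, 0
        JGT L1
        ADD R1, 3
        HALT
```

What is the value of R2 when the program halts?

0

R1=3
R2=14
R1=3>>3=0
R1=0<<4=0
R2=14-2=12
CMP R2, 0  (cmp 12,0)
JGT L1: taken
R1=0>>3=0
R1=0<<4=0
R2=12-2=10
CMP R2, 0  (cmp 10,0)
JGT L1: taken
R1=0>>3=0
R1=0<<4=0
R2=10-2=8
CMP R2, 0  (cmp 8,0)
JGT L1: taken
R1=0>>3=0
R1=0<<4=0
R2=8-2=6
CMP R2, 0  (cmp 6,0)
JGT L1: taken
R1=0>>3=0
R1=0<<4=0
R2=6-2=4
CMP R2, 0  (cmp 4,0)
JGT L1: taken
R1=0>>3=0
R1=0<<4=0
R2=4-2=2
CMP R2, 0  (cmp 2,0)
JGT L1: taken
R1=0>>3=0
R1=0<<4=0
R2=2-2=0
CMP R2, 0  (cmp 0,0)
JGT L1: not taken
R1=0+3=3
halt.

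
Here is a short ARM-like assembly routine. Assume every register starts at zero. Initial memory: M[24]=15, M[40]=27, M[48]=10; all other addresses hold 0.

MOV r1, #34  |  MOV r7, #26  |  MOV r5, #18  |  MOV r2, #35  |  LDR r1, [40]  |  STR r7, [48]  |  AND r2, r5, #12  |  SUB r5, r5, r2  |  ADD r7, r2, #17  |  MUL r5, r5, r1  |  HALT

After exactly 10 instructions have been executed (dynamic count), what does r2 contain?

MOV r1, #34 → r1=34
MOV r7, #26 → r7=26
MOV r5, #18 → r5=18
MOV r2, #35 → r2=35
LDR r1, [40] → r1=M[40]=27
STR r7, [48] → M[48]=26
AND r2, r5, #12 → r2=18&12=0
SUB r5, r5, r2 → r5=18-0=18
ADD r7, r2, #17 → r7=0+17=17
MUL r5, r5, r1 → r5=18*27=486
After step 10: r2 = 0.

0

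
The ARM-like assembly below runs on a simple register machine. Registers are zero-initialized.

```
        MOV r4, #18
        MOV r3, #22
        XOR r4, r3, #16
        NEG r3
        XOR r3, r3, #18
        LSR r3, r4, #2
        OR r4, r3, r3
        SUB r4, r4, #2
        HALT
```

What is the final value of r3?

r4=18
r3=22
r4=22^16=6
r3=-(22)=-22
r3=(-22)^18=-8
r3=6>>2=1
r4=1|1=1
r4=1-2=-1
halt.

1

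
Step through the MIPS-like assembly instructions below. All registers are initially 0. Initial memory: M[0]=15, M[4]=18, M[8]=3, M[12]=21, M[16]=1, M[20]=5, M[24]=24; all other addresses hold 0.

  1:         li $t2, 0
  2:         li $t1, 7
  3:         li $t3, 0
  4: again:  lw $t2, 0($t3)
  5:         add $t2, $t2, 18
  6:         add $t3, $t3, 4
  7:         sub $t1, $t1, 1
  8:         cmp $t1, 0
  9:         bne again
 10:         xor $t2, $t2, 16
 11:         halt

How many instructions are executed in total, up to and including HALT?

li $t2, 0 → $t2=0
li $t1, 7 → $t1=7
li $t3, 0 → $t3=0
lw $t2, 0($t3) → $t2=M[0]=15
add $t2, $t2, 18 → $t2=15+18=33
add $t3, $t3, 4 → $t3=0+4=4
sub $t1, $t1, 1 → $t1=7-1=6
cmp $t1, 0  (cmp 6,0)
bne again: taken
lw $t2, 0($t3) → $t2=M[4]=18
add $t2, $t2, 18 → $t2=18+18=36
add $t3, $t3, 4 → $t3=4+4=8
sub $t1, $t1, 1 → $t1=6-1=5
cmp $t1, 0  (cmp 5,0)
bne again: taken
lw $t2, 0($t3) → $t2=M[8]=3
add $t2, $t2, 18 → $t2=3+18=21
add $t3, $t3, 4 → $t3=8+4=12
sub $t1, $t1, 1 → $t1=5-1=4
cmp $t1, 0  (cmp 4,0)
bne again: taken
lw $t2, 0($t3) → $t2=M[12]=21
add $t2, $t2, 18 → $t2=21+18=39
add $t3, $t3, 4 → $t3=12+4=16
sub $t1, $t1, 1 → $t1=4-1=3
cmp $t1, 0  (cmp 3,0)
bne again: taken
lw $t2, 0($t3) → $t2=M[16]=1
add $t2, $t2, 18 → $t2=1+18=19
add $t3, $t3, 4 → $t3=16+4=20
sub $t1, $t1, 1 → $t1=3-1=2
cmp $t1, 0  (cmp 2,0)
bne again: taken
lw $t2, 0($t3) → $t2=M[20]=5
add $t2, $t2, 18 → $t2=5+18=23
add $t3, $t3, 4 → $t3=20+4=24
sub $t1, $t1, 1 → $t1=2-1=1
cmp $t1, 0  (cmp 1,0)
bne again: taken
lw $t2, 0($t3) → $t2=M[24]=24
add $t2, $t2, 18 → $t2=24+18=42
add $t3, $t3, 4 → $t3=24+4=28
sub $t1, $t1, 1 → $t1=1-1=0
cmp $t1, 0  (cmp 0,0)
bne again: not taken
xor $t2, $t2, 16 → $t2=42^16=58
halt.
Total executed instructions: 47.

47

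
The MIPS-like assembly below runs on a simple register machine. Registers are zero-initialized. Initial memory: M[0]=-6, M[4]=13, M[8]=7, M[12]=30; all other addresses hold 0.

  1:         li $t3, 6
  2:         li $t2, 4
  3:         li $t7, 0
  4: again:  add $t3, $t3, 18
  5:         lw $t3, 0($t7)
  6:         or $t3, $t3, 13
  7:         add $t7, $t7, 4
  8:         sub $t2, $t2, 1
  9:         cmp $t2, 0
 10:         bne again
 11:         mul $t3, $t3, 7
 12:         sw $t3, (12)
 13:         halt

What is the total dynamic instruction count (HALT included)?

$t3=6
$t2=4
$t7=0
$t3=6+18=24
$t3=M[0]=-6
$t3=(-6)|13=-1
$t7=0+4=4
$t2=4-1=3
cmp $t2, 0  (cmp 3,0)
bne again: taken
$t3=(-1)+18=17
$t3=M[4]=13
$t3=13|13=13
$t7=4+4=8
$t2=3-1=2
cmp $t2, 0  (cmp 2,0)
bne again: taken
$t3=13+18=31
$t3=M[8]=7
$t3=7|13=15
$t7=8+4=12
$t2=2-1=1
cmp $t2, 0  (cmp 1,0)
bne again: taken
$t3=15+18=33
$t3=M[12]=30
$t3=30|13=31
$t7=12+4=16
$t2=1-1=0
cmp $t2, 0  (cmp 0,0)
bne again: not taken
$t3=31*7=217
sw $t3, (12) → M[12]=217
halt.
Total executed instructions: 34.

34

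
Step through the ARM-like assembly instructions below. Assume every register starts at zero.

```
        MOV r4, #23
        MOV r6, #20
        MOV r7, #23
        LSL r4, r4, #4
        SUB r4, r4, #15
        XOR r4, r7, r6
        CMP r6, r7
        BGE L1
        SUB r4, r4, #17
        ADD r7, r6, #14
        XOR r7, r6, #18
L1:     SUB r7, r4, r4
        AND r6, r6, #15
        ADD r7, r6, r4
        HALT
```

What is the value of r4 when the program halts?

MOV r4, #23 → r4=23
MOV r6, #20 → r6=20
MOV r7, #23 → r7=23
LSL r4, r4, #4 → r4=23<<4=368
SUB r4, r4, #15 → r4=368-15=353
XOR r4, r7, r6 → r4=23^20=3
CMP r6, r7  (cmp 20,23)
BGE L1: not taken
SUB r4, r4, #17 → r4=3-17=-14
ADD r7, r6, #14 → r7=20+14=34
XOR r7, r6, #18 → r7=20^18=6
SUB r7, r4, r4 → r7=(-14)-(-14)=0
AND r6, r6, #15 → r6=20&15=4
ADD r7, r6, r4 → r7=4+(-14)=-10
halt.

-14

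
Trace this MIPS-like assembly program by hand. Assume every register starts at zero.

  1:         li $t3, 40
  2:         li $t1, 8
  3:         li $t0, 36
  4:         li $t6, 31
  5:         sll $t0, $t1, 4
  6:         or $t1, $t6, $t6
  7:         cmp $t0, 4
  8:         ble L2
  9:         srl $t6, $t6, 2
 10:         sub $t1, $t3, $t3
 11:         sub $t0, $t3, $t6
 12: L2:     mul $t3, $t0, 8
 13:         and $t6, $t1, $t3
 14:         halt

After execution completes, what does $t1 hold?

0

$t3=40
$t1=8
$t0=36
$t6=31
$t0=8<<4=128
$t1=31|31=31
cmp $t0, 4  (cmp 128,4)
ble L2: not taken
$t6=31>>2=7
$t1=40-40=0
$t0=40-7=33
$t3=33*8=264
$t6=0&264=0
halt.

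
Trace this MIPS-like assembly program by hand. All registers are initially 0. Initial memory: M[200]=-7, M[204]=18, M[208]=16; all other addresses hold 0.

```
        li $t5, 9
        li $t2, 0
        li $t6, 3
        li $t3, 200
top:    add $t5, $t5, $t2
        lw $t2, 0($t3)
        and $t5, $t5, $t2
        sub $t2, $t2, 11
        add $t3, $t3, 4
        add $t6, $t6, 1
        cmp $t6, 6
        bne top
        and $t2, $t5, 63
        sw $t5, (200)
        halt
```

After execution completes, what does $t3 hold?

$t5=9
$t2=0
$t6=3
$t3=200
$t5=9+0=9
$t2=M[200]=-7
$t5=9&(-7)=9
$t2=(-7)-11=-18
$t3=200+4=204
$t6=3+1=4
cmp $t6, 6  (cmp 4,6)
bne top: taken
$t5=9+(-18)=-9
$t2=M[204]=18
$t5=(-9)&18=18
$t2=18-11=7
$t3=204+4=208
$t6=4+1=5
cmp $t6, 6  (cmp 5,6)
bne top: taken
$t5=18+7=25
$t2=M[208]=16
$t5=25&16=16
$t2=16-11=5
$t3=208+4=212
$t6=5+1=6
cmp $t6, 6  (cmp 6,6)
bne top: not taken
$t2=16&63=16
sw $t5, (200) → M[200]=16
halt.

212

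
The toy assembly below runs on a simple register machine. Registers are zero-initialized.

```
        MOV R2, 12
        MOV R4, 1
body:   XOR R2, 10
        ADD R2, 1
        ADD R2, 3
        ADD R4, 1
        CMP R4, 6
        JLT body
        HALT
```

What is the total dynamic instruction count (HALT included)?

MOV R2, 12 → R2=12
MOV R4, 1 → R4=1
XOR R2, 10 → R2=12^10=6
ADD R2, 1 → R2=6+1=7
ADD R2, 3 → R2=7+3=10
ADD R4, 1 → R4=1+1=2
CMP R4, 6  (cmp 2,6)
JLT body: taken
XOR R2, 10 → R2=10^10=0
ADD R2, 1 → R2=0+1=1
ADD R2, 3 → R2=1+3=4
ADD R4, 1 → R4=2+1=3
CMP R4, 6  (cmp 3,6)
JLT body: taken
XOR R2, 10 → R2=4^10=14
ADD R2, 1 → R2=14+1=15
ADD R2, 3 → R2=15+3=18
ADD R4, 1 → R4=3+1=4
CMP R4, 6  (cmp 4,6)
JLT body: taken
XOR R2, 10 → R2=18^10=24
ADD R2, 1 → R2=24+1=25
ADD R2, 3 → R2=25+3=28
ADD R4, 1 → R4=4+1=5
CMP R4, 6  (cmp 5,6)
JLT body: taken
XOR R2, 10 → R2=28^10=22
ADD R2, 1 → R2=22+1=23
ADD R2, 3 → R2=23+3=26
ADD R4, 1 → R4=5+1=6
CMP R4, 6  (cmp 6,6)
JLT body: not taken
halt.
Total executed instructions: 33.

33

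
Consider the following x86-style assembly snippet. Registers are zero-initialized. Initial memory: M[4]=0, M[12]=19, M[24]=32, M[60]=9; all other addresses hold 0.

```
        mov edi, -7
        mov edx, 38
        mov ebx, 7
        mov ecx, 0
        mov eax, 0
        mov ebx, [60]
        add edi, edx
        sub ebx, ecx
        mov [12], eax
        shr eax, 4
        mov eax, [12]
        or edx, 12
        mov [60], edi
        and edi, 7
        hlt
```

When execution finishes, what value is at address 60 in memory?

mov edi, -7 → edi=-7
mov edx, 38 → edx=38
mov ebx, 7 → ebx=7
mov ecx, 0 → ecx=0
mov eax, 0 → eax=0
mov ebx, [60] → ebx=M[60]=9
add edi, edx → edi=(-7)+38=31
sub ebx, ecx → ebx=9-0=9
mov [12], eax → M[12]=0
shr eax, 4 → eax=0>>4=0
mov eax, [12] → eax=M[12]=0
or edx, 12 → edx=38|12=46
mov [60], edi → M[60]=31
and edi, 7 → edi=31&7=7
halt.

31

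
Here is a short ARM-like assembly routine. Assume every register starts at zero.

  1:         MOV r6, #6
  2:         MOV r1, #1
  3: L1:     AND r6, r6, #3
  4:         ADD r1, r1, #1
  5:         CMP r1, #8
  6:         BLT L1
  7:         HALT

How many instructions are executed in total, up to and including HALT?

MOV r6, #6 → r6=6
MOV r1, #1 → r1=1
AND r6, r6, #3 → r6=6&3=2
ADD r1, r1, #1 → r1=1+1=2
CMP r1, #8  (cmp 2,8)
BLT L1: taken
AND r6, r6, #3 → r6=2&3=2
ADD r1, r1, #1 → r1=2+1=3
CMP r1, #8  (cmp 3,8)
BLT L1: taken
AND r6, r6, #3 → r6=2&3=2
ADD r1, r1, #1 → r1=3+1=4
CMP r1, #8  (cmp 4,8)
BLT L1: taken
AND r6, r6, #3 → r6=2&3=2
ADD r1, r1, #1 → r1=4+1=5
CMP r1, #8  (cmp 5,8)
BLT L1: taken
AND r6, r6, #3 → r6=2&3=2
ADD r1, r1, #1 → r1=5+1=6
CMP r1, #8  (cmp 6,8)
BLT L1: taken
AND r6, r6, #3 → r6=2&3=2
ADD r1, r1, #1 → r1=6+1=7
CMP r1, #8  (cmp 7,8)
BLT L1: taken
AND r6, r6, #3 → r6=2&3=2
ADD r1, r1, #1 → r1=7+1=8
CMP r1, #8  (cmp 8,8)
BLT L1: not taken
halt.
Total executed instructions: 31.

31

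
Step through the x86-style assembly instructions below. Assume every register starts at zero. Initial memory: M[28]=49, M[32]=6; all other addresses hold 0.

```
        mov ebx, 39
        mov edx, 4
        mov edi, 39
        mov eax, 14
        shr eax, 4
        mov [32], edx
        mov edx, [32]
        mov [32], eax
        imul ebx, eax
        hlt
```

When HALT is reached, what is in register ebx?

0

mov ebx, 39 → ebx=39
mov edx, 4 → edx=4
mov edi, 39 → edi=39
mov eax, 14 → eax=14
shr eax, 4 → eax=14>>4=0
mov [32], edx → M[32]=4
mov edx, [32] → edx=M[32]=4
mov [32], eax → M[32]=0
imul ebx, eax → ebx=39*0=0
halt.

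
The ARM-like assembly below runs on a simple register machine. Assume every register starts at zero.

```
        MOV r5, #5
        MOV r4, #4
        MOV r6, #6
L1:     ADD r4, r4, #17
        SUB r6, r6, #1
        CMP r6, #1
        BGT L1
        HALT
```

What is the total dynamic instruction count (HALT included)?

24

MOV r5, #5 → r5=5
MOV r4, #4 → r4=4
MOV r6, #6 → r6=6
ADD r4, r4, #17 → r4=4+17=21
SUB r6, r6, #1 → r6=6-1=5
CMP r6, #1  (cmp 5,1)
BGT L1: taken
ADD r4, r4, #17 → r4=21+17=38
SUB r6, r6, #1 → r6=5-1=4
CMP r6, #1  (cmp 4,1)
BGT L1: taken
ADD r4, r4, #17 → r4=38+17=55
SUB r6, r6, #1 → r6=4-1=3
CMP r6, #1  (cmp 3,1)
BGT L1: taken
ADD r4, r4, #17 → r4=55+17=72
SUB r6, r6, #1 → r6=3-1=2
CMP r6, #1  (cmp 2,1)
BGT L1: taken
ADD r4, r4, #17 → r4=72+17=89
SUB r6, r6, #1 → r6=2-1=1
CMP r6, #1  (cmp 1,1)
BGT L1: not taken
halt.
Total executed instructions: 24.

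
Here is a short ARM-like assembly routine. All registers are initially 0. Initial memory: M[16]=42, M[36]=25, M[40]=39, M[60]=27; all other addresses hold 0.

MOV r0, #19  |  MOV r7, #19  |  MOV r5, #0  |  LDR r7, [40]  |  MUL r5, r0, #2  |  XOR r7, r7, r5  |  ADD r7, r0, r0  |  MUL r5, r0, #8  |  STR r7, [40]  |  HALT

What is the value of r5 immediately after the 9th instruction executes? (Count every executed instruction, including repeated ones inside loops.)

r0=19
r7=19
r5=0
r7=M[40]=39
r5=19*2=38
r7=39^38=1
r7=19+19=38
r5=19*8=152
STR r7, [40] → M[40]=38
After step 9: r5 = 152.

152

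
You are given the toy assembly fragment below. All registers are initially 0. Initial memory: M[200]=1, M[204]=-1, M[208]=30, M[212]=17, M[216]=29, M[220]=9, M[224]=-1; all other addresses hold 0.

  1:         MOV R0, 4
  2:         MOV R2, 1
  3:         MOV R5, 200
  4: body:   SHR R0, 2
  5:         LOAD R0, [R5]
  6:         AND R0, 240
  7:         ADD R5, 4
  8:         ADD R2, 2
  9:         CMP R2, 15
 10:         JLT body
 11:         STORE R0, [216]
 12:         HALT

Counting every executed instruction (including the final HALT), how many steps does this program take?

MOV R0, 4 → R0=4
MOV R2, 1 → R2=1
MOV R5, 200 → R5=200
SHR R0, 2 → R0=4>>2=1
LOAD R0, [R5] → R0=M[200]=1
AND R0, 240 → R0=1&240=0
ADD R5, 4 → R5=200+4=204
ADD R2, 2 → R2=1+2=3
CMP R2, 15  (cmp 3,15)
JLT body: taken
SHR R0, 2 → R0=0>>2=0
LOAD R0, [R5] → R0=M[204]=-1
AND R0, 240 → R0=(-1)&240=240
ADD R5, 4 → R5=204+4=208
ADD R2, 2 → R2=3+2=5
CMP R2, 15  (cmp 5,15)
JLT body: taken
SHR R0, 2 → R0=240>>2=60
LOAD R0, [R5] → R0=M[208]=30
AND R0, 240 → R0=30&240=16
ADD R5, 4 → R5=208+4=212
ADD R2, 2 → R2=5+2=7
CMP R2, 15  (cmp 7,15)
JLT body: taken
SHR R0, 2 → R0=16>>2=4
LOAD R0, [R5] → R0=M[212]=17
AND R0, 240 → R0=17&240=16
ADD R5, 4 → R5=212+4=216
ADD R2, 2 → R2=7+2=9
CMP R2, 15  (cmp 9,15)
JLT body: taken
SHR R0, 2 → R0=16>>2=4
LOAD R0, [R5] → R0=M[216]=29
AND R0, 240 → R0=29&240=16
ADD R5, 4 → R5=216+4=220
ADD R2, 2 → R2=9+2=11
CMP R2, 15  (cmp 11,15)
JLT body: taken
SHR R0, 2 → R0=16>>2=4
LOAD R0, [R5] → R0=M[220]=9
AND R0, 240 → R0=9&240=0
ADD R5, 4 → R5=220+4=224
ADD R2, 2 → R2=11+2=13
CMP R2, 15  (cmp 13,15)
JLT body: taken
SHR R0, 2 → R0=0>>2=0
LOAD R0, [R5] → R0=M[224]=-1
AND R0, 240 → R0=(-1)&240=240
ADD R5, 4 → R5=224+4=228
ADD R2, 2 → R2=13+2=15
CMP R2, 15  (cmp 15,15)
JLT body: not taken
STORE R0, [216] → M[216]=240
halt.
Total executed instructions: 54.

54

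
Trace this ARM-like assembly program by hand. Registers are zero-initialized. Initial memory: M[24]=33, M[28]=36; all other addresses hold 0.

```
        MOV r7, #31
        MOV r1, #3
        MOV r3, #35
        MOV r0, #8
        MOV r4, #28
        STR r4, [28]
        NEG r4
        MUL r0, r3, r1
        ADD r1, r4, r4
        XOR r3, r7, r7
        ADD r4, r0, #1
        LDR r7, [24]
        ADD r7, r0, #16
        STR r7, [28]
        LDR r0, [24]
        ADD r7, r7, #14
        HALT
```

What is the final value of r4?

106

after MOV r7, #31: r7=31
after MOV r1, #3: r1=3
after MOV r3, #35: r3=35
after MOV r0, #8: r0=8
after MOV r4, #28: r4=28
STR r4, [28] → M[28]=28
after NEG r4: r4=-(28)=-28
after MUL r0, r3, r1: r0=35*3=105
after ADD r1, r4, r4: r1=(-28)+(-28)=-56
after XOR r3, r7, r7: r3=31^31=0
after ADD r4, r0, #1: r4=105+1=106
after LDR r7, [24]: r7=M[24]=33
after ADD r7, r0, #16: r7=105+16=121
STR r7, [28] → M[28]=121
after LDR r0, [24]: r0=M[24]=33
after ADD r7, r7, #14: r7=121+14=135
halt.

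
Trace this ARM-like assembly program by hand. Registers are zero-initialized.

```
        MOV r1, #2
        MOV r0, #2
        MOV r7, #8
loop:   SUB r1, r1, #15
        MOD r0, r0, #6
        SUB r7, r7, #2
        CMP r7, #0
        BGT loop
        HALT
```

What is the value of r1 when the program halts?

r1=2
r0=2
r7=8
r1=2-15=-13
r0=2%6=2
r7=8-2=6
CMP r7, #0  (cmp 6,0)
BGT loop: taken
r1=(-13)-15=-28
r0=2%6=2
r7=6-2=4
CMP r7, #0  (cmp 4,0)
BGT loop: taken
r1=(-28)-15=-43
r0=2%6=2
r7=4-2=2
CMP r7, #0  (cmp 2,0)
BGT loop: taken
r1=(-43)-15=-58
r0=2%6=2
r7=2-2=0
CMP r7, #0  (cmp 0,0)
BGT loop: not taken
halt.

-58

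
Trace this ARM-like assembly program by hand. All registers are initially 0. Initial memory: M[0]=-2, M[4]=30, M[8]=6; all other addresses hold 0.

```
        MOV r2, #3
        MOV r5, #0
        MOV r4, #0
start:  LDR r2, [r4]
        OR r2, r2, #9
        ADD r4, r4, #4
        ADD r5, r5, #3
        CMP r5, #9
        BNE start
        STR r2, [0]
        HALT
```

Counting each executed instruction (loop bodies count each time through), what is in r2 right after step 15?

after MOV r2, #3: r2=3
after MOV r5, #0: r5=0
after MOV r4, #0: r4=0
after LDR r2, [r4]: r2=M[0]=-2
after OR r2, r2, #9: r2=(-2)|9=-1
after ADD r4, r4, #4: r4=0+4=4
after ADD r5, r5, #3: r5=0+3=3
CMP r5, #9  (cmp 3,9)
BNE start: taken
after LDR r2, [r4]: r2=M[4]=30
after OR r2, r2, #9: r2=30|9=31
after ADD r4, r4, #4: r4=4+4=8
after ADD r5, r5, #3: r5=3+3=6
CMP r5, #9  (cmp 6,9)
BNE start: taken
After step 15: r2 = 31.

31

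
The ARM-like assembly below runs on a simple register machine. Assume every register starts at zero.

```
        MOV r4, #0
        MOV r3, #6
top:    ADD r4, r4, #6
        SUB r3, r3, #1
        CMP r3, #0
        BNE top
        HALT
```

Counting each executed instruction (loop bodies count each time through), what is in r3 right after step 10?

r4=0
r3=6
r4=0+6=6
r3=6-1=5
CMP r3, #0  (cmp 5,0)
BNE top: taken
r4=6+6=12
r3=5-1=4
CMP r3, #0  (cmp 4,0)
BNE top: taken
After step 10: r3 = 4.

4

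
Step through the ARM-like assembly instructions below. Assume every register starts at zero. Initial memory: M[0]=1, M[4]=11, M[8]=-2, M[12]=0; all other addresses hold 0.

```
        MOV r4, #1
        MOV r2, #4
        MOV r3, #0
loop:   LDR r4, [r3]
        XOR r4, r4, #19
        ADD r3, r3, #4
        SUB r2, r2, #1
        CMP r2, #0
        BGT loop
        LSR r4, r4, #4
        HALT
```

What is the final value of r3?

r4=1
r2=4
r3=0
r4=M[0]=1
r4=1^19=18
r3=0+4=4
r2=4-1=3
CMP r2, #0  (cmp 3,0)
BGT loop: taken
r4=M[4]=11
r4=11^19=24
r3=4+4=8
r2=3-1=2
CMP r2, #0  (cmp 2,0)
BGT loop: taken
r4=M[8]=-2
r4=(-2)^19=-19
r3=8+4=12
r2=2-1=1
CMP r2, #0  (cmp 1,0)
BGT loop: taken
r4=M[12]=0
r4=0^19=19
r3=12+4=16
r2=1-1=0
CMP r2, #0  (cmp 0,0)
BGT loop: not taken
r4=19>>4=1
halt.

16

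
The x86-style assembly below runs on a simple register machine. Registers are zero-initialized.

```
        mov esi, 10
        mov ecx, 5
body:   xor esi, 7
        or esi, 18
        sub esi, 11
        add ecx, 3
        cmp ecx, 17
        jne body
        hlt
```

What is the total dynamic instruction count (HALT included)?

27

after mov esi, 10: esi=10
after mov ecx, 5: ecx=5
after xor esi, 7: esi=10^7=13
after or esi, 18: esi=13|18=31
after sub esi, 11: esi=31-11=20
after add ecx, 3: ecx=5+3=8
cmp ecx, 17  (cmp 8,17)
jne body: taken
after xor esi, 7: esi=20^7=19
after or esi, 18: esi=19|18=19
after sub esi, 11: esi=19-11=8
after add ecx, 3: ecx=8+3=11
cmp ecx, 17  (cmp 11,17)
jne body: taken
after xor esi, 7: esi=8^7=15
after or esi, 18: esi=15|18=31
after sub esi, 11: esi=31-11=20
after add ecx, 3: ecx=11+3=14
cmp ecx, 17  (cmp 14,17)
jne body: taken
after xor esi, 7: esi=20^7=19
after or esi, 18: esi=19|18=19
after sub esi, 11: esi=19-11=8
after add ecx, 3: ecx=14+3=17
cmp ecx, 17  (cmp 17,17)
jne body: not taken
halt.
Total executed instructions: 27.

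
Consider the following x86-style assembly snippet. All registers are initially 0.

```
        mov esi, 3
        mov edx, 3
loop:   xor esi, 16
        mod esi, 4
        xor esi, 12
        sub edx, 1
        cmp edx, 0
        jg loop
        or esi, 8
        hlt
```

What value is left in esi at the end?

15

mov esi, 3 → esi=3
mov edx, 3 → edx=3
xor esi, 16 → esi=3^16=19
mod esi, 4 → esi=19%4=3
xor esi, 12 → esi=3^12=15
sub edx, 1 → edx=3-1=2
cmp edx, 0  (cmp 2,0)
jg loop: taken
xor esi, 16 → esi=15^16=31
mod esi, 4 → esi=31%4=3
xor esi, 12 → esi=3^12=15
sub edx, 1 → edx=2-1=1
cmp edx, 0  (cmp 1,0)
jg loop: taken
xor esi, 16 → esi=15^16=31
mod esi, 4 → esi=31%4=3
xor esi, 12 → esi=3^12=15
sub edx, 1 → edx=1-1=0
cmp edx, 0  (cmp 0,0)
jg loop: not taken
or esi, 8 → esi=15|8=15
halt.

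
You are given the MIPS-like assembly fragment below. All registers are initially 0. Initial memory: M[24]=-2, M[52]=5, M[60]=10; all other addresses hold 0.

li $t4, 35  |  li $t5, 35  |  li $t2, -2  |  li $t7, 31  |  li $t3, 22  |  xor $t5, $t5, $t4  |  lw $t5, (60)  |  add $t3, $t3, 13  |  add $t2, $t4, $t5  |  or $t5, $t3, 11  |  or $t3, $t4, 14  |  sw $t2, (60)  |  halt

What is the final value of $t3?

47

li $t4, 35 → $t4=35
li $t5, 35 → $t5=35
li $t2, -2 → $t2=-2
li $t7, 31 → $t7=31
li $t3, 22 → $t3=22
xor $t5, $t5, $t4 → $t5=35^35=0
lw $t5, (60) → $t5=M[60]=10
add $t3, $t3, 13 → $t3=22+13=35
add $t2, $t4, $t5 → $t2=35+10=45
or $t5, $t3, 11 → $t5=35|11=43
or $t3, $t4, 14 → $t3=35|14=47
sw $t2, (60) → M[60]=45
halt.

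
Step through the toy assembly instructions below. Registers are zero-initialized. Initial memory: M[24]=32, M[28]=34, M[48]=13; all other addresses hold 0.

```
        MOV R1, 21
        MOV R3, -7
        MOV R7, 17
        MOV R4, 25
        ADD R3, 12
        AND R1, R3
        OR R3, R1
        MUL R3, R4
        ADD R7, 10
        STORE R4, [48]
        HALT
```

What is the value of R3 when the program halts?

MOV R1, 21 → R1=21
MOV R3, -7 → R3=-7
MOV R7, 17 → R7=17
MOV R4, 25 → R4=25
ADD R3, 12 → R3=(-7)+12=5
AND R1, R3 → R1=21&5=5
OR R3, R1 → R3=5|5=5
MUL R3, R4 → R3=5*25=125
ADD R7, 10 → R7=17+10=27
STORE R4, [48] → M[48]=25
halt.

125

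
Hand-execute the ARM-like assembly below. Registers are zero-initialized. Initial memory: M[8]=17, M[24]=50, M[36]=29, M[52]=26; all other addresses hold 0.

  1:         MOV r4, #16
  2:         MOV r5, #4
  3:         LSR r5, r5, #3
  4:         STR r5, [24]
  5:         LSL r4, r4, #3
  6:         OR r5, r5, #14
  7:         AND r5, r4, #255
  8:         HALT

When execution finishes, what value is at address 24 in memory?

after MOV r4, #16: r4=16
after MOV r5, #4: r5=4
after LSR r5, r5, #3: r5=4>>3=0
STR r5, [24] → M[24]=0
after LSL r4, r4, #3: r4=16<<3=128
after OR r5, r5, #14: r5=0|14=14
after AND r5, r4, #255: r5=128&255=128
halt.

0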